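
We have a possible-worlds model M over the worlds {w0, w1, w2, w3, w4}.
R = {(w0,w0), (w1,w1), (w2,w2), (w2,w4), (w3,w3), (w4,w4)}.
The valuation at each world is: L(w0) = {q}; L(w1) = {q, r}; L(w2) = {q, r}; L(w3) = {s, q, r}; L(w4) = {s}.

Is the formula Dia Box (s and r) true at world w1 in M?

No

At w1: Dia Box (s and r) requires Box (s and r) at some successor in {w1}.
  At w1: Box (s and r) is false.
So Dia Box (s and r) is false at w1.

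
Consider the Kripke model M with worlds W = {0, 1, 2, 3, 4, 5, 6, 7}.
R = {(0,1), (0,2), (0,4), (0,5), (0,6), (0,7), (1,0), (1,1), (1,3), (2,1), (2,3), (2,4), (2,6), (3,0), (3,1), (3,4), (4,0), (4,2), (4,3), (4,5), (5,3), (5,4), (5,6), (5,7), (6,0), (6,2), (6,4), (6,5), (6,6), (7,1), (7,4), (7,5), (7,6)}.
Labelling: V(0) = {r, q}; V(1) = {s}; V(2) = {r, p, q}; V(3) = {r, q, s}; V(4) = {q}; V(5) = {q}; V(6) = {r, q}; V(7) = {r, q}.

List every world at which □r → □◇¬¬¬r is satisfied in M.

Let φ = □r → □◇¬¬¬r. Evaluate φ at each world:
  0 (successors {1, 2, 4, 5, 6, 7}): φ is true.
  1 (successors {0, 1, 3}): φ is true.
  2 (successors {1, 3, 4, 6}): φ is true.
  3 (successors {0, 1, 4}): φ is true.
  4 (successors {0, 2, 3, 5}): φ is true.
  5 (successors {3, 4, 6, 7}): φ is true.
  6 (successors {0, 2, 4, 5, 6}): φ is true.
  7 (successors {1, 4, 5, 6}): φ is true.
For instance, at 1:
  At 1: □r is false, □◇¬¬¬r is true, so □r → □◇¬¬¬r is true.
    At 1: □r requires r at every successor {0, 1, 3}.
      r fails at 1, so □r is false at 1.
    At 1: □◇¬¬¬r requires ◇¬¬¬r at every successor {0, 1, 3}.
      At 0: ◇¬¬¬r is true.
      At 1: ◇¬¬¬r is true.
      At 3: ◇¬¬¬r is true.
    So □◇¬¬¬r is true at 1.
Satisfying worlds: {0, 1, 2, 3, 4, 5, 6, 7}

0, 1, 2, 3, 4, 5, 6, 7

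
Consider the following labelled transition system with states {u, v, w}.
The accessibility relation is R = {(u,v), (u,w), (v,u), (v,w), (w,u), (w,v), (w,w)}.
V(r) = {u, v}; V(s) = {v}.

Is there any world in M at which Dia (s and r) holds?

Yes

Let φ = Dia (s and r). Evaluate φ at each world:
  u (successors {v, w}): φ is true.
  v (successors {u, w}): φ is false.
  w (successors {u, v, w}): φ is true.
Detail at u (witness):
  At u: Dia (s and r) requires s and r at some successor in {v, w}.
    s and r holds at v, so Dia (s and r) is true at u.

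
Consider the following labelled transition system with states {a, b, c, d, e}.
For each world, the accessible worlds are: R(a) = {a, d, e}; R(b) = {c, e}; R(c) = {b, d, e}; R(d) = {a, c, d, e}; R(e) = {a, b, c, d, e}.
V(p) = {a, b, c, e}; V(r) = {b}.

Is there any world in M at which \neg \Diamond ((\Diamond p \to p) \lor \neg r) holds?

Let φ = \neg \Diamond ((\Diamond p \to p) \lor \neg r). Evaluate φ at each world:
  a (successors {a, d, e}): φ is false.
  b (successors {c, e}): φ is false.
  c (successors {b, d, e}): φ is false.
  d (successors {a, c, d, e}): φ is false.
  e (successors {a, b, c, d, e}): φ is false.
For instance, at b:
  At b: \Diamond ((\Diamond p \to p) \lor \neg r) is true, so \neg \Diamond ((\Diamond p \to p) \lor \neg r) is false.
    At b: \Diamond ((\Diamond p \to p) \lor \neg r) requires (\Diamond p \to p) \lor \neg r at some successor in {c, e}.
      (\Diamond p \to p) \lor \neg r holds at c, so \Diamond ((\Diamond p \to p) \lor \neg r) is true at b.

No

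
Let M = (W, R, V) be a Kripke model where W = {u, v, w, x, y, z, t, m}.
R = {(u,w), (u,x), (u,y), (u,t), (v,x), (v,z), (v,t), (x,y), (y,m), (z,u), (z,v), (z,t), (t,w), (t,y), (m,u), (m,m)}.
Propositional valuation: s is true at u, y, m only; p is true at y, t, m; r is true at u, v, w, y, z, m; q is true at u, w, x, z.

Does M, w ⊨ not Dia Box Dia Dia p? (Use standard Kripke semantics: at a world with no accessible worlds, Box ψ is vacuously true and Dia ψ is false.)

Yes

At w: Dia Box Dia Dia p is false, so not Dia Box Dia Dia p is true.
  At w: no accessible worlds, so Dia Box Dia Dia p is false.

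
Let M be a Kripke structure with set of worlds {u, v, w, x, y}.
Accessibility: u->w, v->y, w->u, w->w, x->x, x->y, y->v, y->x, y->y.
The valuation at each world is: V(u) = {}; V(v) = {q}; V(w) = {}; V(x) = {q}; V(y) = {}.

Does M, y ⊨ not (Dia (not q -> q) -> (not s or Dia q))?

At y: Dia (not q -> q) -> (not s or Dia q) is true, so not (Dia (not q -> q) -> (not s or Dia q)) is false.
  At y: Dia (not q -> q) is true, not s or Dia q is true, so Dia (not q -> q) -> (not s or Dia q) is true.
    At y: Dia (not q -> q) requires not q -> q at some successor in {v, x, y}.
      not q -> q holds at v, so Dia (not q -> q) is true at y.
    At y: not s is true, Dia q is true, so not s or Dia q is true.
      At y: Dia q requires q at some successor in {v, x, y}.
        q holds at v, so Dia q is true at y.

No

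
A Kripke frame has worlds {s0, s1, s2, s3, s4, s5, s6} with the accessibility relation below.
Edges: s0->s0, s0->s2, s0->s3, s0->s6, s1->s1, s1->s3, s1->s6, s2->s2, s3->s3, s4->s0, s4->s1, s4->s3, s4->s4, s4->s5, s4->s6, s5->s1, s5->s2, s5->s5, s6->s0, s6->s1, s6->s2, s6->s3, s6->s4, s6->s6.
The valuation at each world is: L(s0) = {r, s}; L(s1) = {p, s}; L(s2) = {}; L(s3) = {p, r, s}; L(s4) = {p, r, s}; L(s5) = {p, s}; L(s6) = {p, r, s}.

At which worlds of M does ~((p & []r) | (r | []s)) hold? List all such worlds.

Let φ = ~((p & []r) | (r | []s)). Evaluate φ at each world:
  s0 (successors {s0, s2, s3, s6}): φ is false.
  s1 (successors {s1, s3, s6}): φ is false.
  s2 (successors {s2}): φ is true.
  s3 (successors {s3}): φ is false.
  s4 (successors {s0, s1, s3, s4, s5, s6}): φ is false.
  s5 (successors {s1, s2, s5}): φ is true.
  s6 (successors {s0, s1, s2, s3, s4, s6}): φ is false.
For instance, at s6:
  At s6: (p & []r) | (r | []s) is true, so ~((p & []r) | (r | []s)) is false.
    At s6: p & []r is false, r | []s is true, so (p & []r) | (r | []s) is true.
      At s6: p is true, []r is false, so p & []r is false.
      At s6: r is true, []s is false, so r | []s is true.
Satisfying worlds: {s2, s5}

s2, s5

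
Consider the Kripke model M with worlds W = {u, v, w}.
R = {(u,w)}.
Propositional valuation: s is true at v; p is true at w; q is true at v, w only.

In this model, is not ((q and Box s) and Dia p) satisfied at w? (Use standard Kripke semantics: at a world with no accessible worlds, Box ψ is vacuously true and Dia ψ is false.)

Recall that Box ψ holds at a world iff ψ holds at every accessible world, and Dia ψ holds iff ψ holds at some accessible world.
At w: (q and Box s) and Dia p is false, so not ((q and Box s) and Dia p) is true.
  At w: q and Box s is true, Dia p is false, so (q and Box s) and Dia p is false.
    At w: q is true, Box s is true, so q and Box s is true.
      At w: no accessible worlds, so Box s holds vacuously.
    At w: no accessible worlds, so Dia p is false.

Yes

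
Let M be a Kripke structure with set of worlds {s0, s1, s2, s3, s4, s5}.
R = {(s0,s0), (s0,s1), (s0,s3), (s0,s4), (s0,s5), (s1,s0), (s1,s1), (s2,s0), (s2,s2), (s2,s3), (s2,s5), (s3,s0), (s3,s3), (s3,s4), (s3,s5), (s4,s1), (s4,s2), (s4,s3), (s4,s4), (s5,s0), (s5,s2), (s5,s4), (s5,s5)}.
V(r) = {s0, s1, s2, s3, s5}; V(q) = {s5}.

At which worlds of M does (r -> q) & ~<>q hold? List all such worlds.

s4

Let φ = (r -> q) & ~<>q. Evaluate φ at each world:
  s0 (successors {s0, s1, s3, s4, s5}): φ is false.
  s1 (successors {s0, s1}): φ is false.
  s2 (successors {s0, s2, s3, s5}): φ is false.
  s3 (successors {s0, s3, s4, s5}): φ is false.
  s4 (successors {s1, s2, s3, s4}): φ is true.
  s5 (successors {s0, s2, s4, s5}): φ is false.
For instance, at s5:
  At s5: r -> q is true, ~<>q is false, so (r -> q) & ~<>q is false.
    At s5: <>q is true, so ~<>q is false.
      At s5: <>q requires q at some successor in {s0, s2, s4, s5}.
        q holds at s5, so <>q is true at s5.
Satisfying worlds: {s4}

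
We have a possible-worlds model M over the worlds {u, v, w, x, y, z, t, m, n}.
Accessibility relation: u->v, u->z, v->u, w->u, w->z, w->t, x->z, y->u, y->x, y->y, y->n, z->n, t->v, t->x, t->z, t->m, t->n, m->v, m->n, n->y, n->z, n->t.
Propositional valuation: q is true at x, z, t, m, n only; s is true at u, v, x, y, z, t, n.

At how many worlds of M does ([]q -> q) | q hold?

Recall that []ψ holds at a world iff ψ holds at every accessible world, and <>ψ holds iff ψ holds at some accessible world.
Let φ = ([]q -> q) | q. Evaluate φ at each world:
  u (successors {v, z}): φ is true.
  v (successors {u}): φ is true.
  w (successors {u, z, t}): φ is true.
  x (successors {z}): φ is true.
  y (successors {u, x, y, n}): φ is true.
  z (successors {n}): φ is true.
  t (successors {v, x, z, m, n}): φ is true.
  m (successors {v, n}): φ is true.
  n (successors {y, z, t}): φ is true.
For instance, at t:
  At t: []q -> q is true, q is true, so ([]q -> q) | q is true.
    At t: []q is false, q is true, so []q -> q is true.
      At t: []q requires q at every successor {v, x, z, m, n}.
        q fails at v, so []q is false at t.
Satisfying worlds: {u, v, w, x, y, z, t, m, n}

9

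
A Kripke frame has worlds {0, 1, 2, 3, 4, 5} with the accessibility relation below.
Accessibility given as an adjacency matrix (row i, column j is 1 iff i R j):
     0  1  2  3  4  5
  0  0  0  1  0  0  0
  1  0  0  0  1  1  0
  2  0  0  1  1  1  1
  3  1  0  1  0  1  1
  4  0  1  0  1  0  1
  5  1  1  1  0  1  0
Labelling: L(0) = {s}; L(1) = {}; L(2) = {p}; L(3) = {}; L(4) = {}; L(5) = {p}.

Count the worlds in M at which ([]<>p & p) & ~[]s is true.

1

Let φ = ([]<>p & p) & ~[]s. Evaluate φ at each world:
  0 (successors {2}): φ is false.
  1 (successors {3, 4}): φ is false.
  2 (successors {2, 3, 4, 5}): φ is true.
  3 (successors {0, 2, 4, 5}): φ is false.
  4 (successors {1, 3, 5}): φ is false.
  5 (successors {0, 1, 2, 4}): φ is false.
For instance, at 3:
  At 3: []<>p & p is false, ~[]s is true, so ([]<>p & p) & ~[]s is false.
    At 3: []<>p is true, p is false, so []<>p & p is false.
      At 3: []<>p requires <>p at every successor {0, 2, 4, 5}.
        At 0: <>p is true.
        At 2: <>p is true.
        At 4: <>p is true.
        At 5: <>p is true.
      So []<>p is true at 3.
    At 3: []s is false, so ~[]s is true.
      At 3: []s requires s at every successor {0, 2, 4, 5}.
        s fails at 2, so []s is false at 3.
Satisfying worlds: {2}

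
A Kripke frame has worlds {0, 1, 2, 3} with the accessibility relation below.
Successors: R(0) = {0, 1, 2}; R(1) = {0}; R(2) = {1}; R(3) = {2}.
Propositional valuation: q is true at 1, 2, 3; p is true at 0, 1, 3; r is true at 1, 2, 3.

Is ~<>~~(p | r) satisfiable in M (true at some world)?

No

Let φ = ~<>~~(p | r). Evaluate φ at each world:
  0 (successors {0, 1, 2}): φ is false.
  1 (successors {0}): φ is false.
  2 (successors {1}): φ is false.
  3 (successors {2}): φ is false.
For instance, at 2:
  At 2: <>~~(p | r) is true, so ~<>~~(p | r) is false.
    At 2: <>~~(p | r) requires ~~(p | r) at some successor in {1}.
      ~~(p | r) holds at 1, so <>~~(p | r) is true at 2.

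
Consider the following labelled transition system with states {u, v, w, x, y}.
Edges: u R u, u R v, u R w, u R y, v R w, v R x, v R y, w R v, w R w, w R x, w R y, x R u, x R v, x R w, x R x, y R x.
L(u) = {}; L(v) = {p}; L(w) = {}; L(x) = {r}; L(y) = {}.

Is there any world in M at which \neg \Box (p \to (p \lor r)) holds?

Let φ = \neg \Box (p \to (p \lor r)). Evaluate φ at each world:
  u (successors {u, v, w, y}): φ is false.
  v (successors {w, x, y}): φ is false.
  w (successors {v, w, x, y}): φ is false.
  x (successors {u, v, w, x}): φ is false.
  y (successors {x}): φ is false.
For instance, at u:
  At u: \Box (p \to (p \lor r)) is true, so \neg \Box (p \to (p \lor r)) is false.
    At u: \Box (p \to (p \lor r)) requires p \to (p \lor r) at every successor {u, v, w, y}.
      At u: p \to (p \lor r) is true.
      At v: p \to (p \lor r) is true.
      At w: p \to (p \lor r) is true.
      At y: p \to (p \lor r) is true.
    So \Box (p \to (p \lor r)) is true at u.

No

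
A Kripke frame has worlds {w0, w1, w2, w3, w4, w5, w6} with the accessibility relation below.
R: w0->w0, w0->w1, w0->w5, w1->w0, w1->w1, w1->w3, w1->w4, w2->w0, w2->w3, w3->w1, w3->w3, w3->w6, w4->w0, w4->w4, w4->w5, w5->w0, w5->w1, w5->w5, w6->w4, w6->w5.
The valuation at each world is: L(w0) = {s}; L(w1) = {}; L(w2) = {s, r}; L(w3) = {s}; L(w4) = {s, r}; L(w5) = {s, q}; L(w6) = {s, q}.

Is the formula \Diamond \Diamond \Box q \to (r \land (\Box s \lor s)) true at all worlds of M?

Yes

Recall that \Box ψ holds at a world iff ψ holds at every accessible world, and \Diamond ψ holds iff ψ holds at some accessible world.
Let φ = \Diamond \Diamond \Box q \to (r \land (\Box s \lor s)). Evaluate φ at each world:
  w0 (successors {w0, w1, w5}): φ is true.
  w1 (successors {w0, w1, w3, w4}): φ is true.
  w2 (successors {w0, w3}): φ is true.
  w3 (successors {w1, w3, w6}): φ is true.
  w4 (successors {w0, w4, w5}): φ is true.
  w5 (successors {w0, w1, w5}): φ is true.
  w6 (successors {w4, w5}): φ is true.
For instance, at w1:
  At w1: \Diamond \Diamond \Box q is false, r \land (\Box s \lor s) is false, so \Diamond \Diamond \Box q \to (r \land (\Box s \lor s)) is true.
    At w1: \Diamond \Diamond \Box q requires \Diamond \Box q at some successor in {w0, w1, w3, w4}.
      At w0: \Diamond \Box q is false.
      At w1: \Diamond \Box q is false.
      At w3: \Diamond \Box q is false.
      At w4: \Diamond \Box q is false.
    So \Diamond \Diamond \Box q is false at w1.
    At w1: r is false, \Box s \lor s is false, so r \land (\Box s \lor s) is false.
      At w1: \Box s is false, s is false, so \Box s \lor s is false.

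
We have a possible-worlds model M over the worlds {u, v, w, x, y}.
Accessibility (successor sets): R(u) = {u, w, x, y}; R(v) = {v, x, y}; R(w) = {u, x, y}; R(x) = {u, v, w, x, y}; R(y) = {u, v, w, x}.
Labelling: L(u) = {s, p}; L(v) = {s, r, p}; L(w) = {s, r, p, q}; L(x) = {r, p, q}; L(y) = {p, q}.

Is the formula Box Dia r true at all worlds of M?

Yes

Let φ = Box Dia r. Evaluate φ at each world:
  u (successors {u, w, x, y}): φ is true.
  v (successors {v, x, y}): φ is true.
  w (successors {u, x, y}): φ is true.
  x (successors {u, v, w, x, y}): φ is true.
  y (successors {u, v, w, x}): φ is true.
For instance, at v:
  At v: Box Dia r requires Dia r at every successor {v, x, y}.
      At v: Dia r requires r at some successor in {v, x, y}.
        r holds at v, so Dia r is true at v.
      At x: Dia r requires r at some successor in {u, v, w, x, y}.
        r holds at v, so Dia r is true at x.
      At y: Dia r requires r at some successor in {u, v, w, x}.
        r holds at v, so Dia r is true at y.
  So Box Dia r is true at v.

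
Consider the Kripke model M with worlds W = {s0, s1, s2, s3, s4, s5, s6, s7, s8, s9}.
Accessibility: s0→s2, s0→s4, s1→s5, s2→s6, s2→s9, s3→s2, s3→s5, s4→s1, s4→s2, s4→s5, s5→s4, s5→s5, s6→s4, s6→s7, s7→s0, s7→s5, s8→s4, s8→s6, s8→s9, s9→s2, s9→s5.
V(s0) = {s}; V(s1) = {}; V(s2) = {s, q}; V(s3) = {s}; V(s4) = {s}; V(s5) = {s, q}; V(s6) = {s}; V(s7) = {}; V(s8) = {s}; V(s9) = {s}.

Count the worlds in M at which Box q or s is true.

Recall that Box ψ holds at a world iff ψ holds at every accessible world, and Dia ψ holds iff ψ holds at some accessible world.
Let φ = Box q or s. Evaluate φ at each world:
  s0 (successors {s2, s4}): φ is true.
  s1 (successors {s5}): φ is true.
  s2 (successors {s6, s9}): φ is true.
  s3 (successors {s2, s5}): φ is true.
  s4 (successors {s1, s2, s5}): φ is true.
  s5 (successors {s4, s5}): φ is true.
  s6 (successors {s4, s7}): φ is true.
  s7 (successors {s0, s5}): φ is false.
  s8 (successors {s4, s6, s9}): φ is true.
  s9 (successors {s2, s5}): φ is true.
For instance, at s3:
  At s3: Box q is true, s is true, so Box q or s is true.
    At s3: Box q requires q at every successor {s2, s5}.
      At s2: q is true.
      At s5: q is true.
    So Box q is true at s3.
Satisfying worlds: {s0, s1, s2, s3, s4, s5, s6, s8, s9}

9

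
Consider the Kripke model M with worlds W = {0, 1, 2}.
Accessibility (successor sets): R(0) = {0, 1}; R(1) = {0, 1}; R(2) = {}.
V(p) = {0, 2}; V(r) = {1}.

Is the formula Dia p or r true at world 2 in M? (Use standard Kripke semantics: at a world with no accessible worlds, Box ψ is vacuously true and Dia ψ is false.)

No

Recall that Dia ψ holds at a world iff ψ holds at some accessible world.
At 2: Dia p is false, r is false, so Dia p or r is false.
  At 2: no accessible worlds, so Dia p is false.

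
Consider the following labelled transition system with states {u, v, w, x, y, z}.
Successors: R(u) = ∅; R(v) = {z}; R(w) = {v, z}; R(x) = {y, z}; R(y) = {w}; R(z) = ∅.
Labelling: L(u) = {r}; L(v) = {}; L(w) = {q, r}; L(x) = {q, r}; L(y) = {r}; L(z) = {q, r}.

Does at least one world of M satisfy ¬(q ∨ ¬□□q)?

Yes

Let φ = ¬(q ∨ ¬□□q). Evaluate φ at each world:
  u (successors ∅): φ is true.
  v (successors {z}): φ is true.
  w (successors {v, z}): φ is false.
  x (successors {y, z}): φ is false.
  y (successors {w}): φ is false.
  z (successors ∅): φ is false.
Detail at u (witness):
  At u: q ∨ ¬□□q is false, so ¬(q ∨ ¬□□q) is true.
    At u: q is false, ¬□□q is false, so q ∨ ¬□□q is false.
      At u: □□q is true, so ¬□□q is false.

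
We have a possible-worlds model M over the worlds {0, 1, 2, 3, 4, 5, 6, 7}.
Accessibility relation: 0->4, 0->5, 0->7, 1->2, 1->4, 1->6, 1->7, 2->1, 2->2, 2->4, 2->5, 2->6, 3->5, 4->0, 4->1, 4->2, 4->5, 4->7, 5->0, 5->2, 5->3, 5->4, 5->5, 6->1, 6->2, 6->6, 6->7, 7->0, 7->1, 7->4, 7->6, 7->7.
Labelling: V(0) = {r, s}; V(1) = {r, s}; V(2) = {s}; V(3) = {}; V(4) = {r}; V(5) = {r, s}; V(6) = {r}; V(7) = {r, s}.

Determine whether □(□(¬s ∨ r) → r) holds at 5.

Recall that □ψ holds at a world iff ψ holds at every accessible world, and ◇ψ holds iff ψ holds at some accessible world.
At 5: □(□(¬s ∨ r) → r) requires □(¬s ∨ r) → r at every successor {0, 2, 3, 4, 5}.
  □(¬s ∨ r) → r fails at 3, so □(□(¬s ∨ r) → r) is false at 5.
    At 3: □(¬s ∨ r) is true, r is false, so □(¬s ∨ r) → r is false.
      At 3: □(¬s ∨ r) requires ¬s ∨ r at every successor {5}.
        At 5: ¬s ∨ r is true.
      So □(¬s ∨ r) is true at 3.

No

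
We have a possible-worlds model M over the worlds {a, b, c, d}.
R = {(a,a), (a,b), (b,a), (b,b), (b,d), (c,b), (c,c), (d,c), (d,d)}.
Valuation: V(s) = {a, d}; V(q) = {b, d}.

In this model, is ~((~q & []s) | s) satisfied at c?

At c: (~q & []s) | s is false, so ~((~q & []s) | s) is true.
  At c: ~q & []s is false, s is false, so (~q & []s) | s is false.
    At c: ~q is true, []s is false, so ~q & []s is false.
      At c: []s requires s at every successor {b, c}.
        s fails at b, so []s is false at c.

Yes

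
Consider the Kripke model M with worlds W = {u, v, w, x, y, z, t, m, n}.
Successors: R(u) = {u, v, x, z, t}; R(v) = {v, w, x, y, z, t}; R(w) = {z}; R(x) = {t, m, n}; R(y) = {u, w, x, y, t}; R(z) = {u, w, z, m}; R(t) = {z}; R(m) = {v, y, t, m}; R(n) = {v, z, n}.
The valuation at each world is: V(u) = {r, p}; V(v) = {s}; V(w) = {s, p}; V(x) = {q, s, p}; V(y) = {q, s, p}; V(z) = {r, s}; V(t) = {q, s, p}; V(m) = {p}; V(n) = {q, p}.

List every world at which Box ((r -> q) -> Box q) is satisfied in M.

Let φ = Box ((r -> q) -> Box q). Evaluate φ at each world:
  u (successors {u, v, x, z, t}): φ is false.
  v (successors {v, w, x, y, z, t}): φ is false.
  w (successors {z}): φ is true.
  x (successors {t, m, n}): φ is false.
  y (successors {u, w, x, y, t}): φ is false.
  z (successors {u, w, z, m}): φ is false.
  t (successors {z}): φ is true.
  m (successors {v, y, t, m}): φ is false.
  n (successors {v, z, n}): φ is false.
For instance, at z:
  At z: Box ((r -> q) -> Box q) requires (r -> q) -> Box q at every successor {u, w, z, m}.
    (r -> q) -> Box q fails at w, so Box ((r -> q) -> Box q) is false at z.
      At w: r -> q is true, Box q is false, so (r -> q) -> Box q is false.
Satisfying worlds: {w, t}

w, t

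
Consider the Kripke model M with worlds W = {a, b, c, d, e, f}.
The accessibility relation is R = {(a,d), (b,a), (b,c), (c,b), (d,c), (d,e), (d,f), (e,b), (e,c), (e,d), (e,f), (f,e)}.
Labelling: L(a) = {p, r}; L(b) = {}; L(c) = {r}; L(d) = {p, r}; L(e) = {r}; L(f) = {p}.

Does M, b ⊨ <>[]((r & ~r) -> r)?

At b: <>[]((r & ~r) -> r) requires []((r & ~r) -> r) at some successor in {a, c}.
  []((r & ~r) -> r) holds at a, so <>[]((r & ~r) -> r) is true at b.
    At a: []((r & ~r) -> r) requires (r & ~r) -> r at every successor {d}.
      At d: (r & ~r) -> r is true.
    So []((r & ~r) -> r) is true at a.

Yes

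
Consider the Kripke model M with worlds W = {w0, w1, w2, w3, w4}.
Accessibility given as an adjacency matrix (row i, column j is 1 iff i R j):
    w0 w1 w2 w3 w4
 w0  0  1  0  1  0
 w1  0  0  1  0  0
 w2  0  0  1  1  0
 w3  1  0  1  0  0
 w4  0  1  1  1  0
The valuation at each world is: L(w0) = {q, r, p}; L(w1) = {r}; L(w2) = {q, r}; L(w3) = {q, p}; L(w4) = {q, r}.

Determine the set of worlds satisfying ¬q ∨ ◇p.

w0, w1, w2, w3, w4

Recall that ◇ψ holds at a world iff ψ holds at some accessible world.
Let φ = ¬q ∨ ◇p. Evaluate φ at each world:
  w0 (successors {w1, w3}): φ is true.
  w1 (successors {w2}): φ is true.
  w2 (successors {w2, w3}): φ is true.
  w3 (successors {w0, w2}): φ is true.
  w4 (successors {w1, w2, w3}): φ is true.
For instance, at w0:
  At w0: ¬q is false, ◇p is true, so ¬q ∨ ◇p is true.
    At w0: ◇p requires p at some successor in {w1, w3}.
      p holds at w3, so ◇p is true at w0.
Satisfying worlds: {w0, w1, w2, w3, w4}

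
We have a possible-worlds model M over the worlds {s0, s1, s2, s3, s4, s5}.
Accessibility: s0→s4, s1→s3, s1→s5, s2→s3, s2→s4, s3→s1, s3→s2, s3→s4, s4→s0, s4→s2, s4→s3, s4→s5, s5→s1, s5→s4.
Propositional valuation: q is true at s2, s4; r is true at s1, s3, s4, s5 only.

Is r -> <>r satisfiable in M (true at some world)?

Let φ = r -> <>r. Evaluate φ at each world:
  s0 (successors {s4}): φ is true.
  s1 (successors {s3, s5}): φ is true.
  s2 (successors {s3, s4}): φ is true.
  s3 (successors {s1, s2, s4}): φ is true.
  s4 (successors {s0, s2, s3, s5}): φ is true.
  s5 (successors {s1, s4}): φ is true.
Detail at s0 (witness):
  At s0: r is false, <>r is true, so r -> <>r is true.
    At s0: <>r requires r at some successor in {s4}.
      r holds at s4, so <>r is true at s0.

Yes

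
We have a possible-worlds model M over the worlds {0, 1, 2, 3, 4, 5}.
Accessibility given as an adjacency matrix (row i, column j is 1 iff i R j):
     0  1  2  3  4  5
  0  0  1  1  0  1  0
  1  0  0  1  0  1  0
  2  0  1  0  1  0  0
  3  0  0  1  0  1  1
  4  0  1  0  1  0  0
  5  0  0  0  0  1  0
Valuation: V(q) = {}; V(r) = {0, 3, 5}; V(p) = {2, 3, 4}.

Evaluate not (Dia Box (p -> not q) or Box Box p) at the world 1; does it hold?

At 1: Dia Box (p -> not q) or Box Box p is true, so not (Dia Box (p -> not q) or Box Box p) is false.
  At 1: Dia Box (p -> not q) is true, Box Box p is false, so Dia Box (p -> not q) or Box Box p is true.
    At 1: Dia Box (p -> not q) requires Box (p -> not q) at some successor in {2, 4}.
      Box (p -> not q) holds at 2, so Dia Box (p -> not q) is true at 1.
    At 1: Box Box p requires Box p at every successor {2, 4}.
      Box p fails at 2, so Box Box p is false at 1.

No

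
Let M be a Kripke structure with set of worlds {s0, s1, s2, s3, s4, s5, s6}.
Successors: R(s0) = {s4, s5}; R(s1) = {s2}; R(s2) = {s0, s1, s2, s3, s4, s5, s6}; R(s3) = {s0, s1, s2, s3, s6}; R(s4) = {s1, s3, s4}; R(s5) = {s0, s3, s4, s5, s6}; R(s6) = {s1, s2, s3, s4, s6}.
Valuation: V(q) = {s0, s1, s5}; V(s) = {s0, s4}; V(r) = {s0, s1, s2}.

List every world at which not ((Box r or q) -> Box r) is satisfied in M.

Let φ = not ((Box r or q) -> Box r). Evaluate φ at each world:
  s0 (successors {s4, s5}): φ is true.
  s1 (successors {s2}): φ is false.
  s2 (successors {s0, s1, s2, s3, s4, s5, s6}): φ is false.
  s3 (successors {s0, s1, s2, s3, s6}): φ is false.
  s4 (successors {s1, s3, s4}): φ is false.
  s5 (successors {s0, s3, s4, s5, s6}): φ is true.
  s6 (successors {s1, s2, s3, s4, s6}): φ is false.
For instance, at s2:
  At s2: (Box r or q) -> Box r is true, so not ((Box r or q) -> Box r) is false.
    At s2: Box r or q is false, Box r is false, so (Box r or q) -> Box r is true.
      At s2: Box r is false, q is false, so Box r or q is false.
      At s2: Box r requires r at every successor {s0, s1, s2, s3, s4, s5, s6}.
        r fails at s3, so Box r is false at s2.
Satisfying worlds: {s0, s5}

s0, s5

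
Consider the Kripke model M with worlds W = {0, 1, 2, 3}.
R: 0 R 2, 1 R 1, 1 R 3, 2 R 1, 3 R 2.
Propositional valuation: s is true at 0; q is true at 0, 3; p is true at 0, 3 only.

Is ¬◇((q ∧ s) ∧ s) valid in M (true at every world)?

Let φ = ¬◇((q ∧ s) ∧ s). Evaluate φ at each world:
  0 (successors {2}): φ is true.
  1 (successors {1, 3}): φ is true.
  2 (successors {1}): φ is true.
  3 (successors {2}): φ is true.
For instance, at 0:
  At 0: ◇((q ∧ s) ∧ s) is false, so ¬◇((q ∧ s) ∧ s) is true.
    At 0: ◇((q ∧ s) ∧ s) requires (q ∧ s) ∧ s at some successor in {2}.
      At 2: (q ∧ s) ∧ s is false.
    So ◇((q ∧ s) ∧ s) is false at 0.

Yes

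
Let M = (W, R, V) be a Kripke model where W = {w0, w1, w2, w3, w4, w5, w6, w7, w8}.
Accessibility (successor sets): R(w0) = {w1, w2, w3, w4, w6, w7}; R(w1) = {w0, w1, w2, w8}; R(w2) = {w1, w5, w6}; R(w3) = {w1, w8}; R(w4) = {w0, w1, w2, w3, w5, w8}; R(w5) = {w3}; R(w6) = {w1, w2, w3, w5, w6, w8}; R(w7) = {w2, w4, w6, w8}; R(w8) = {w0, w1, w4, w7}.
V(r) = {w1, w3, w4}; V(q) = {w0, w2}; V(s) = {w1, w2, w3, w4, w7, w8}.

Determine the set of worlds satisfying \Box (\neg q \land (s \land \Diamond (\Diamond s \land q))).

Let φ = \Box (\neg q \land (s \land \Diamond (\Diamond s \land q))). Evaluate φ at each world:
  w0 (successors {w1, w2, w3, w4, w6, w7}): φ is false.
  w1 (successors {w0, w1, w2, w8}): φ is false.
  w2 (successors {w1, w5, w6}): φ is false.
  w3 (successors {w1, w8}): φ is true.
  w4 (successors {w0, w1, w2, w3, w5, w8}): φ is false.
  w5 (successors {w3}): φ is false.
  w6 (successors {w1, w2, w3, w5, w6, w8}): φ is false.
  w7 (successors {w2, w4, w6, w8}): φ is false.
  w8 (successors {w0, w1, w4, w7}): φ is false.
For instance, at w4:
  At w4: \Box (\neg q \land (s \land \Diamond (\Diamond s \land q))) requires \neg q \land (s \land \Diamond (\Diamond s \land q)) at every successor {w0, w1, w2, w3, w5, w8}.
    \neg q \land (s \land \Diamond (\Diamond s \land q)) fails at w0, so \Box (\neg q \land (s \land \Diamond (\Diamond s \land q))) is false at w4.
      At w0: \neg q is false, s \land \Diamond (\Diamond s \land q) is false, so \neg q \land (s \land \Diamond (\Diamond s \land q)) is false.
Satisfying worlds: {w3}

w3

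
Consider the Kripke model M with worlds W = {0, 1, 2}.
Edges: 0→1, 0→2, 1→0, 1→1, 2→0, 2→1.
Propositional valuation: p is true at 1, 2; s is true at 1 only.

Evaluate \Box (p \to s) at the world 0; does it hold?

Recall that \Box ψ holds at a world iff ψ holds at every accessible world, and \Diamond ψ holds iff ψ holds at some accessible world.
At 0: \Box (p \to s) requires p \to s at every successor {1, 2}.
  p \to s fails at 2, so \Box (p \to s) is false at 0.

No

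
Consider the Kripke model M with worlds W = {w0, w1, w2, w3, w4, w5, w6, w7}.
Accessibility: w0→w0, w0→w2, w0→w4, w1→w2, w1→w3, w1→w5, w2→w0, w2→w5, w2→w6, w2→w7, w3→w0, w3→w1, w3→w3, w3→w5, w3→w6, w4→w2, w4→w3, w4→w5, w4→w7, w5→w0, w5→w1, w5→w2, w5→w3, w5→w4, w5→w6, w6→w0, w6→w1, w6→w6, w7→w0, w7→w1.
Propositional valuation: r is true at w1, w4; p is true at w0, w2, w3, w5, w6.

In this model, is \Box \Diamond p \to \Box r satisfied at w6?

No

Recall that \Box ψ holds at a world iff ψ holds at every accessible world, and \Diamond ψ holds iff ψ holds at some accessible world.
At w6: \Box \Diamond p is true, \Box r is false, so \Box \Diamond p \to \Box r is false.
  At w6: \Box \Diamond p requires \Diamond p at every successor {w0, w1, w6}.
      At w0: \Diamond p requires p at some successor in {w0, w2, w4}.
        p holds at w0, so \Diamond p is true at w0.
      At w1: \Diamond p requires p at some successor in {w2, w3, w5}.
        p holds at w2, so \Diamond p is true at w1.
      At w6: \Diamond p requires p at some successor in {w0, w1, w6}.
        p holds at w0, so \Diamond p is true at w6.
  So \Box \Diamond p is true at w6.
  At w6: \Box r requires r at every successor {w0, w1, w6}.
    r fails at w0, so \Box r is false at w6.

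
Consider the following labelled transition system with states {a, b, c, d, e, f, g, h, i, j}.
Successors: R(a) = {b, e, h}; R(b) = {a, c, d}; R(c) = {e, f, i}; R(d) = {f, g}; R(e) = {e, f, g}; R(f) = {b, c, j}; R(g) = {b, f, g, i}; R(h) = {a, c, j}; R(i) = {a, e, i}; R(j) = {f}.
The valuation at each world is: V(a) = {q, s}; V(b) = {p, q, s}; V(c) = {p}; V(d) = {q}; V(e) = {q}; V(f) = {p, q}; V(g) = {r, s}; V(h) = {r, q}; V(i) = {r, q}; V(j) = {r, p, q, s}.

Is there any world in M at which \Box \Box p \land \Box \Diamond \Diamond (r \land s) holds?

No

Let φ = \Box \Box p \land \Box \Diamond \Diamond (r \land s). Evaluate φ at each world:
  a (successors {b, e, h}): φ is false.
  b (successors {a, c, d}): φ is false.
  c (successors {e, f, i}): φ is false.
  d (successors {f, g}): φ is false.
  e (successors {e, f, g}): φ is false.
  f (successors {b, c, j}): φ is false.
  g (successors {b, f, g, i}): φ is false.
  h (successors {a, c, j}): φ is false.
  i (successors {a, e, i}): φ is false.
  j (successors {f}): φ is false.
For instance, at i:
  At i: \Box \Box p is false, \Box \Diamond \Diamond (r \land s) is true, so \Box \Box p \land \Box \Diamond \Diamond (r \land s) is false.
    At i: \Box \Box p requires \Box p at every successor {a, e, i}.
      \Box p fails at a, so \Box \Box p is false at i.
    At i: \Box \Diamond \Diamond (r \land s) requires \Diamond \Diamond (r \land s) at every successor {a, e, i}.
      At a: \Diamond \Diamond (r \land s) is true.
      At e: \Diamond \Diamond (r \land s) is true.
      At i: \Diamond \Diamond (r \land s) is true.
    So \Box \Diamond \Diamond (r \land s) is true at i.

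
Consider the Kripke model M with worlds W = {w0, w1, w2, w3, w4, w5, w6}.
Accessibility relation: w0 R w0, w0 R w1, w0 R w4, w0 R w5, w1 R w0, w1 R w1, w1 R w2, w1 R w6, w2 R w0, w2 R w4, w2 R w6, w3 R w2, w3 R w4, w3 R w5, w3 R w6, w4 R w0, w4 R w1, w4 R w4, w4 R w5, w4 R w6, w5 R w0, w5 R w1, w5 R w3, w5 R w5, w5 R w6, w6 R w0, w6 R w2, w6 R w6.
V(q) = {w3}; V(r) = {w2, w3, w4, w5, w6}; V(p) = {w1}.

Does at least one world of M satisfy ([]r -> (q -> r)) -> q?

Let φ = ([]r -> (q -> r)) -> q. Evaluate φ at each world:
  w0 (successors {w0, w1, w4, w5}): φ is false.
  w1 (successors {w0, w1, w2, w6}): φ is false.
  w2 (successors {w0, w4, w6}): φ is false.
  w3 (successors {w2, w4, w5, w6}): φ is true.
  w4 (successors {w0, w1, w4, w5, w6}): φ is false.
  w5 (successors {w0, w1, w3, w5, w6}): φ is false.
  w6 (successors {w0, w2, w6}): φ is false.
Detail at w3 (witness):
  At w3: []r -> (q -> r) is true, q is true, so ([]r -> (q -> r)) -> q is true.
    At w3: []r is true, q -> r is true, so []r -> (q -> r) is true.
      At w3: []r requires r at every successor {w2, w4, w5, w6}.
        At w2: r is true.
        At w4: r is true.
        At w5: r is true.
        At w6: r is true.
      So []r is true at w3.

Yes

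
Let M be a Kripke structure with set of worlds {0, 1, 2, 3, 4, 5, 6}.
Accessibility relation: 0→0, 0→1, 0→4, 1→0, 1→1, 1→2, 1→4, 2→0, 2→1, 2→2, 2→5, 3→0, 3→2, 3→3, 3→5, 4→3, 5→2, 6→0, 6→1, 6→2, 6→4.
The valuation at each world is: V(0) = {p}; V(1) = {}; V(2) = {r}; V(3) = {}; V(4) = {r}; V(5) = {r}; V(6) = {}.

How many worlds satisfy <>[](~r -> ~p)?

Recall that []ψ holds at a world iff ψ holds at every accessible world, and <>ψ holds iff ψ holds at some accessible world.
Let φ = <>[](~r -> ~p). Evaluate φ at each world:
  0 (successors {0, 1, 4}): φ is true.
  1 (successors {0, 1, 2, 4}): φ is true.
  2 (successors {0, 1, 2, 5}): φ is true.
  3 (successors {0, 2, 3, 5}): φ is true.
  4 (successors {3}): φ is false.
  5 (successors {2}): φ is false.
  6 (successors {0, 1, 2, 4}): φ is true.
For instance, at 2:
  At 2: <>[](~r -> ~p) requires [](~r -> ~p) at some successor in {0, 1, 2, 5}.
    [](~r -> ~p) holds at 5, so <>[](~r -> ~p) is true at 2.
      At 5: [](~r -> ~p) requires ~r -> ~p at every successor {2}.
        At 2: ~r -> ~p is true.
      So [](~r -> ~p) is true at 5.
Satisfying worlds: {0, 1, 2, 3, 6}

5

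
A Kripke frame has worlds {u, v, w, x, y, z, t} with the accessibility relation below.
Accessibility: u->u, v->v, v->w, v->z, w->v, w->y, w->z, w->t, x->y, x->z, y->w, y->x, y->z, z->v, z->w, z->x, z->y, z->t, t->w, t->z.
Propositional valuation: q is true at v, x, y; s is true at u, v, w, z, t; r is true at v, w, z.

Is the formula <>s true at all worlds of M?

Yes

Recall that <>ψ holds at a world iff ψ holds at some accessible world.
Let φ = <>s. Evaluate φ at each world:
  u (successors {u}): φ is true.
  v (successors {v, w, z}): φ is true.
  w (successors {v, y, z, t}): φ is true.
  x (successors {y, z}): φ is true.
  y (successors {w, x, z}): φ is true.
  z (successors {v, w, x, y, t}): φ is true.
  t (successors {w, z}): φ is true.
For instance, at u:
  At u: <>s requires s at some successor in {u}.
    s holds at u, so <>s is true at u.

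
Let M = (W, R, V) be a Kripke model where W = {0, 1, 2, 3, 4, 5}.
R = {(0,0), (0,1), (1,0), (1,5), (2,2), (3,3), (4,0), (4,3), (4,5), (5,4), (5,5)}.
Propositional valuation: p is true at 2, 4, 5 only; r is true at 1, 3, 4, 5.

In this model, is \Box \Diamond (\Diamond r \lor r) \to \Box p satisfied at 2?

Recall that \Box ψ holds at a world iff ψ holds at every accessible world, and \Diamond ψ holds iff ψ holds at some accessible world.
At 2: \Box \Diamond (\Diamond r \lor r) is false, \Box p is true, so \Box \Diamond (\Diamond r \lor r) \to \Box p is true.
  At 2: \Box \Diamond (\Diamond r \lor r) requires \Diamond (\Diamond r \lor r) at every successor {2}.
    \Diamond (\Diamond r \lor r) fails at 2, so \Box \Diamond (\Diamond r \lor r) is false at 2.
      At 2: \Diamond (\Diamond r \lor r) requires \Diamond r \lor r at some successor in {2}.
        At 2: \Diamond r \lor r is false.
      So \Diamond (\Diamond r \lor r) is false at 2.
  At 2: \Box p requires p at every successor {2}.
    At 2: p is true.
  So \Box p is true at 2.

Yes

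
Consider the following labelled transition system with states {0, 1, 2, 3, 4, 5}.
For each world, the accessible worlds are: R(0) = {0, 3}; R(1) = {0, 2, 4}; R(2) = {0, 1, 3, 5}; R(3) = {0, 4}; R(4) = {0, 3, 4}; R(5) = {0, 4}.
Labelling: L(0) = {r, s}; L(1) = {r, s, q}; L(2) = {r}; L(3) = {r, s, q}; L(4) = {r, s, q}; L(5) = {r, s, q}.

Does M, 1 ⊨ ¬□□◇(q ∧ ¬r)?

Yes

Recall that □ψ holds at a world iff ψ holds at every accessible world, and ◇ψ holds iff ψ holds at some accessible world.
At 1: □□◇(q ∧ ¬r) is false, so ¬□□◇(q ∧ ¬r) is true.
  At 1: □□◇(q ∧ ¬r) requires □◇(q ∧ ¬r) at every successor {0, 2, 4}.
    □◇(q ∧ ¬r) fails at 0, so □□◇(q ∧ ¬r) is false at 1.
      At 0: □◇(q ∧ ¬r) requires ◇(q ∧ ¬r) at every successor {0, 3}.
        ◇(q ∧ ¬r) fails at 0, so □◇(q ∧ ¬r) is false at 0.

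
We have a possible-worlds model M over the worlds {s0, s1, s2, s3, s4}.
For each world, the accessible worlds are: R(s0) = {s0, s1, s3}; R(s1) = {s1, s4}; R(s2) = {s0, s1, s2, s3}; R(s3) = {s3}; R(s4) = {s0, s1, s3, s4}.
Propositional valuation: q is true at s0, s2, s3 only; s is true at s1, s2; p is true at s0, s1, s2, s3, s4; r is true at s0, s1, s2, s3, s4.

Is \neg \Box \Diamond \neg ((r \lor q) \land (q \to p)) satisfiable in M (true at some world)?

Yes

Recall that \Box ψ holds at a world iff ψ holds at every accessible world, and \Diamond ψ holds iff ψ holds at some accessible world.
Let φ = \neg \Box \Diamond \neg ((r \lor q) \land (q \to p)). Evaluate φ at each world:
  s0 (successors {s0, s1, s3}): φ is true.
  s1 (successors {s1, s4}): φ is true.
  s2 (successors {s0, s1, s2, s3}): φ is true.
  s3 (successors {s3}): φ is true.
  s4 (successors {s0, s1, s3, s4}): φ is true.
Detail at s0 (witness):
  At s0: \Box \Diamond \neg ((r \lor q) \land (q \to p)) is false, so \neg \Box \Diamond \neg ((r \lor q) \land (q \to p)) is true.
    At s0: \Box \Diamond \neg ((r \lor q) \land (q \to p)) requires \Diamond \neg ((r \lor q) \land (q \to p)) at every successor {s0, s1, s3}.
      \Diamond \neg ((r \lor q) \land (q \to p)) fails at s0, so \Box \Diamond \neg ((r \lor q) \land (q \to p)) is false at s0.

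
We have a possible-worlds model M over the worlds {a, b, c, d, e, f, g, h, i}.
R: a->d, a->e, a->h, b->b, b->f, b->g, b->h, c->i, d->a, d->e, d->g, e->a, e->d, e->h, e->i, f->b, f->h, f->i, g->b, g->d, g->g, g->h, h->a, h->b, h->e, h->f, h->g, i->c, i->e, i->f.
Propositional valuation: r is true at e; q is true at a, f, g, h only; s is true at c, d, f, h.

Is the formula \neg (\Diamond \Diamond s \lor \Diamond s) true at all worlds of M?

No

Let φ = \neg (\Diamond \Diamond s \lor \Diamond s). Evaluate φ at each world:
  a (successors {d, e, h}): φ is false.
  b (successors {b, f, g, h}): φ is false.
  c (successors {i}): φ is false.
  d (successors {a, e, g}): φ is false.
  e (successors {a, d, h, i}): φ is false.
  f (successors {b, h, i}): φ is false.
  g (successors {b, d, g, h}): φ is false.
  h (successors {a, b, e, f, g}): φ is false.
  i (successors {c, e, f}): φ is false.
Detail at a (counterexample):
  At a: \Diamond \Diamond s \lor \Diamond s is true, so \neg (\Diamond \Diamond s \lor \Diamond s) is false.
    At a: \Diamond \Diamond s is true, \Diamond s is true, so \Diamond \Diamond s \lor \Diamond s is true.
      At a: \Diamond \Diamond s requires \Diamond s at some successor in {d, e, h}.
        \Diamond s holds at e, so \Diamond \Diamond s is true at a.
      At a: \Diamond s requires s at some successor in {d, e, h}.
        s holds at d, so \Diamond s is true at a.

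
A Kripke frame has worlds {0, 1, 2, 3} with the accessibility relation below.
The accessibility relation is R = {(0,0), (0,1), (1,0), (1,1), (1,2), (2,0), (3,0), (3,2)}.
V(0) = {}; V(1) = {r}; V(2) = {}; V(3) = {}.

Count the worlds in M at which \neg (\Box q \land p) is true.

4

Let φ = \neg (\Box q \land p). Evaluate φ at each world:
  0 (successors {0, 1}): φ is true.
  1 (successors {0, 1, 2}): φ is true.
  2 (successors {0}): φ is true.
  3 (successors {0, 2}): φ is true.
For instance, at 1:
  At 1: \Box q \land p is false, so \neg (\Box q \land p) is true.
    At 1: \Box q is false, p is false, so \Box q \land p is false.
      At 1: \Box q requires q at every successor {0, 1, 2}.
        q fails at 0, so \Box q is false at 1.
Satisfying worlds: {0, 1, 2, 3}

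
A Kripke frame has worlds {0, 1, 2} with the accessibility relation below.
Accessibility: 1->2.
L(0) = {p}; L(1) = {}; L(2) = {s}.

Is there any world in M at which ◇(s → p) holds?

Let φ = ◇(s → p). Evaluate φ at each world:
  0 (successors ∅): φ is false.
  1 (successors {2}): φ is false.
  2 (successors ∅): φ is false.
For instance, at 1:
  At 1: ◇(s → p) requires s → p at some successor in {2}.
    At 2: s → p is false.
  So ◇(s → p) is false at 1.

No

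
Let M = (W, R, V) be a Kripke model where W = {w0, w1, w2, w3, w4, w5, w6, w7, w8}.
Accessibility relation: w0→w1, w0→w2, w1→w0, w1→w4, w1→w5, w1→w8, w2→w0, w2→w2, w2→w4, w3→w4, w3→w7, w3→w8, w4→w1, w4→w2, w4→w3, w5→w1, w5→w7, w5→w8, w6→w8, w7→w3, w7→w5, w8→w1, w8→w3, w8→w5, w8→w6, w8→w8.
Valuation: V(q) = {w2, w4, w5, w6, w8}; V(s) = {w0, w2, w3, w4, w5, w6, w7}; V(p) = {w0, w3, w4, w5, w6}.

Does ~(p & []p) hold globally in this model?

Let φ = ~(p & []p). Evaluate φ at each world:
  w0 (successors {w1, w2}): φ is true.
  w1 (successors {w0, w4, w5, w8}): φ is true.
  w2 (successors {w0, w2, w4}): φ is true.
  w3 (successors {w4, w7, w8}): φ is true.
  w4 (successors {w1, w2, w3}): φ is true.
  w5 (successors {w1, w7, w8}): φ is true.
  w6 (successors {w8}): φ is true.
  w7 (successors {w3, w5}): φ is true.
  w8 (successors {w1, w3, w5, w6, w8}): φ is true.
For instance, at w6:
  At w6: p & []p is false, so ~(p & []p) is true.
    At w6: p is true, []p is false, so p & []p is false.
      At w6: []p requires p at every successor {w8}.
        p fails at w8, so []p is false at w6.

Yes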